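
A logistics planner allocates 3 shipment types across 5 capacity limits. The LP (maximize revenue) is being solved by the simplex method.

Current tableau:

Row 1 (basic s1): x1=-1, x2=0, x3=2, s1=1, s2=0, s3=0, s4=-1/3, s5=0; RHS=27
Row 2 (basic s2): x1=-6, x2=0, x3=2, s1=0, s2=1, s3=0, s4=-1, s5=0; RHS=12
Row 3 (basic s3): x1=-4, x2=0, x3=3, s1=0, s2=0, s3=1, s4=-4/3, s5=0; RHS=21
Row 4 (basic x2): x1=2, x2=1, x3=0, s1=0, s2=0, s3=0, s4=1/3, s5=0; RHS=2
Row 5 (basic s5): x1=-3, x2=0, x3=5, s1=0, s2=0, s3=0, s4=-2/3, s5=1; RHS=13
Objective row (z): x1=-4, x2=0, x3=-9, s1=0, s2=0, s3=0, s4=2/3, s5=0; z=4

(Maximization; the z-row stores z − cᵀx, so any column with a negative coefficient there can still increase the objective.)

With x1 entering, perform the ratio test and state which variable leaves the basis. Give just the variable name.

Ratios: row 1 (s1): entry -1 ≤ 0, skip; row 2 (s2): entry -6 ≤ 0, skip; row 3 (s3): entry -4 ≤ 0, skip; row 4 (x2): 2/2 = 1; row 5 (s5): entry -3 ≤ 0, skip.
Minimum ratio 1 is in the x2 row, so x2 leaves.

x2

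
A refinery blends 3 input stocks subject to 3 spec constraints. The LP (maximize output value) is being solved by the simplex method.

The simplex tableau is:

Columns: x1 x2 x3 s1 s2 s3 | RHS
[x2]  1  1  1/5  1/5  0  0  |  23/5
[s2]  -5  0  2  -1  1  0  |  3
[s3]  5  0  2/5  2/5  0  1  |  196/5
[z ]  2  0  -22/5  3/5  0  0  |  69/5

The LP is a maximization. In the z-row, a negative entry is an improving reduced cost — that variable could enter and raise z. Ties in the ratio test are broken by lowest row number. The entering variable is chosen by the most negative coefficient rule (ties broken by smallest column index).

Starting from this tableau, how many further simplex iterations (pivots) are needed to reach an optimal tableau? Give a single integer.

pivot: x3 in, s2 out → z = 102/5
pivot: x1 in, x2 out → z = 231/5
No improving column remains; optimal.

2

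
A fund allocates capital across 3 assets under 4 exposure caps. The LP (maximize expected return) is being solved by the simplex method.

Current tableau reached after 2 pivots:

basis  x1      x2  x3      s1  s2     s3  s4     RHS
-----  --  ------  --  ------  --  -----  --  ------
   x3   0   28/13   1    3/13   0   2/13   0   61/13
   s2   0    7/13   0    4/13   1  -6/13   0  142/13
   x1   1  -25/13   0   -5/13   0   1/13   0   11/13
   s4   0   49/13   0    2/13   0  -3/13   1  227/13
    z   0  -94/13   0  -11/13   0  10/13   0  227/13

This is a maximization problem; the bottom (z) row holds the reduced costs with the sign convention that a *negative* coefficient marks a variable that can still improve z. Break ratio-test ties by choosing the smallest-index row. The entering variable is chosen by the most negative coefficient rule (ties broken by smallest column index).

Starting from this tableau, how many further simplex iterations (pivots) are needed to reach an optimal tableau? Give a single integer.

2

pivot: x2 in, x3 out → z = 465/14
pivot: s1 in, x2 out → z = 104/3
No improving column remains; optimal.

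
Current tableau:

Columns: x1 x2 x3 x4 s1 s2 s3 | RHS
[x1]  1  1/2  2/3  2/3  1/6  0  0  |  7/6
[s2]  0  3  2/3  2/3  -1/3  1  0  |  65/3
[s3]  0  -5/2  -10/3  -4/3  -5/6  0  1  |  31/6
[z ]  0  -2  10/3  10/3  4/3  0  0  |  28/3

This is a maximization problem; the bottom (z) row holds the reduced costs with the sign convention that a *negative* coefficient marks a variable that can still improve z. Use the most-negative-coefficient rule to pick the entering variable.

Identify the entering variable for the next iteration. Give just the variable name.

Objective-row coefficients: x1: 0, x2: -2, x3: 10/3, x4: 10/3, s1: 4/3, s2: 0, s3: 0.
The most negative is -2 in column x2, so x2 enters.

x2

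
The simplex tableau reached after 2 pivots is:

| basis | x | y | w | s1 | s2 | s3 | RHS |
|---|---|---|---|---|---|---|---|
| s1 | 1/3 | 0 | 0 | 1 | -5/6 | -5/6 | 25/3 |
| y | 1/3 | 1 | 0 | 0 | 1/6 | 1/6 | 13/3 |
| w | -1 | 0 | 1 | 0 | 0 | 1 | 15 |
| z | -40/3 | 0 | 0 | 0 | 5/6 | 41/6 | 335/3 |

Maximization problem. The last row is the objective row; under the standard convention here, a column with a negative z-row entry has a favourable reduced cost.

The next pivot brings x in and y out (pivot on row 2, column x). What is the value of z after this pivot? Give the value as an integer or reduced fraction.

Minimum ratio for x: (13/3)/(1/3) = 13.
z changes by −(z-row coeff of x)·ratio = −(-40/3)·13 = 520/3.
New z = 335/3 + (520/3) = 285.

285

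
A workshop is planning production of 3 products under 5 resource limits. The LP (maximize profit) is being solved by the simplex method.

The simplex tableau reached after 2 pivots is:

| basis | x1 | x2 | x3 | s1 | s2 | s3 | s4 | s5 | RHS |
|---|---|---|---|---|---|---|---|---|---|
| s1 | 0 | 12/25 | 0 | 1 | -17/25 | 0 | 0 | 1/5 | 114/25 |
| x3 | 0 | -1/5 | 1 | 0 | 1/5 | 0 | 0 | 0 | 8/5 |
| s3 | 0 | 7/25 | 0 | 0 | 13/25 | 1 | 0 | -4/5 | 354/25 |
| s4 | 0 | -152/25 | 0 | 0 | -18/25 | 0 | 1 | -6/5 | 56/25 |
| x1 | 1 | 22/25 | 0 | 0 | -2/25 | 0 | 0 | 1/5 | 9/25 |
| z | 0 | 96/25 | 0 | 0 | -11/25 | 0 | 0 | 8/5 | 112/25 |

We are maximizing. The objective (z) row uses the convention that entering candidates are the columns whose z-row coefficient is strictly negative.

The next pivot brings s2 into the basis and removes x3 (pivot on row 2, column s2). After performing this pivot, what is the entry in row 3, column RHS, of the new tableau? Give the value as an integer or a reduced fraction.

Pivot element is row 2, column s2: 1/5.
Normalize row 2: new (row 2, RHS) = (8/5)/(1/5) = 8.
row 3 ← row 3 − (13/25)·(new row 2): 354/25 − (13/25)·8 = 10.

10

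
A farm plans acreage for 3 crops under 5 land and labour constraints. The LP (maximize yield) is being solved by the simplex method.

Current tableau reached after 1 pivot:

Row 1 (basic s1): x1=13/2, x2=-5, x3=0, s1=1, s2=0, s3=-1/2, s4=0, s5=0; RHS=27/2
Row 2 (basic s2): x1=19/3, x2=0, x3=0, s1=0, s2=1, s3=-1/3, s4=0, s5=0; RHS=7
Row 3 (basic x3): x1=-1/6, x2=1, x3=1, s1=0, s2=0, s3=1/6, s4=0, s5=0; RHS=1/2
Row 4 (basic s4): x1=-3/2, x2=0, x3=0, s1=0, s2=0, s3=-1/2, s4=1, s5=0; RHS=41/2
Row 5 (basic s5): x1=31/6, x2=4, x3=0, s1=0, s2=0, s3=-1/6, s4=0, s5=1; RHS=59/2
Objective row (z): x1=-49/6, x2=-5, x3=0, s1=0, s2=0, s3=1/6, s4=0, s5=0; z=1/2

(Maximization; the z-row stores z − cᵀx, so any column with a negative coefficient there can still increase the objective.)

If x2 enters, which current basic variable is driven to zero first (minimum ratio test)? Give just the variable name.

Ratios: row 1 (s1): entry -5 ≤ 0, skip; row 2 (s2): entry 0 ≤ 0, skip; row 3 (x3): (1/2)/1 = 1/2; row 4 (s4): entry 0 ≤ 0, skip; row 5 (s5): (59/2)/4 = 59/8.
Minimum ratio 1/2 is in the x3 row, so x3 leaves.

x3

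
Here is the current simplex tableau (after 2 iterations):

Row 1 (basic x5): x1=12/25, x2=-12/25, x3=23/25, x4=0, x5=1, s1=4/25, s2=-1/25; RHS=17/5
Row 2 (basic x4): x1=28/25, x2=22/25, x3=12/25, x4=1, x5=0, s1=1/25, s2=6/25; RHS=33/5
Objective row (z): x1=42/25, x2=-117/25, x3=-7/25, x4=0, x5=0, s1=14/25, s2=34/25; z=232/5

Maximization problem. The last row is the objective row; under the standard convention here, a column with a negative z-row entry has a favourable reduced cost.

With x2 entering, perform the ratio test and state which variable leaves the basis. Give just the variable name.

Ratios: row 1 (x5): entry -12/25 ≤ 0, skip; row 2 (x4): (33/5)/(22/25) = 15/2.
Minimum ratio 15/2 is in the x4 row, so x4 leaves.

x4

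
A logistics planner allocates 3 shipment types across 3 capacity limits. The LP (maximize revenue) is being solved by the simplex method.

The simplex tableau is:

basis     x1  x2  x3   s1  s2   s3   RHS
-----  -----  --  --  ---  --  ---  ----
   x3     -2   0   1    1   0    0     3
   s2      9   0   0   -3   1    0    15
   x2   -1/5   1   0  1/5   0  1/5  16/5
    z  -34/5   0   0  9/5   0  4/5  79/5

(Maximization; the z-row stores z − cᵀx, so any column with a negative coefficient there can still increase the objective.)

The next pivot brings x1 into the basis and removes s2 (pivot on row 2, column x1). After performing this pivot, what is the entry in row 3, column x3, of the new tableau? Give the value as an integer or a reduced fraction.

Pivot element is row 2, column x1: 9.
Normalize row 2: new (row 2, x3) = 0/9 = 0.
row 3 ← row 3 − (-1/5)·(new row 2): 0 − (-1/5)·0 = 0.

0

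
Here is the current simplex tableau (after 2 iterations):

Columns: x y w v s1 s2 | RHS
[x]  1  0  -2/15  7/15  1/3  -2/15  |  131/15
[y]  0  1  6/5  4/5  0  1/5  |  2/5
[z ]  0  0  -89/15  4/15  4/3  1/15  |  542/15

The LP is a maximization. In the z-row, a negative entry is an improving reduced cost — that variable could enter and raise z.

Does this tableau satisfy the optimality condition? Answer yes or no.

no

Column w has objective-row coefficient -89/15, which is negative; an improving pivot exists, so not yet optimal.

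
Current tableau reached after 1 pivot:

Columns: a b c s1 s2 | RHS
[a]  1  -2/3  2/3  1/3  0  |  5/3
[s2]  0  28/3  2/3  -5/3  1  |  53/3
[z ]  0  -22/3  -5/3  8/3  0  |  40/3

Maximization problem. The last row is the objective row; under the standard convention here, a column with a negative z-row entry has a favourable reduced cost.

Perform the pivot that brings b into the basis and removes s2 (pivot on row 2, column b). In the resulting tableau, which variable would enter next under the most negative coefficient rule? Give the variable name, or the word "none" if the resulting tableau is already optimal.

Pivot element 28/3. New z-row = old z-row − (-22/3)·(row 2/(28/3)).
Updated z-row coefficients: a: 0, b: 0, c: -8/7, s1: 19/14, s2: 11/14.
The most negative is -8/7 in column c, so c would enter next.

c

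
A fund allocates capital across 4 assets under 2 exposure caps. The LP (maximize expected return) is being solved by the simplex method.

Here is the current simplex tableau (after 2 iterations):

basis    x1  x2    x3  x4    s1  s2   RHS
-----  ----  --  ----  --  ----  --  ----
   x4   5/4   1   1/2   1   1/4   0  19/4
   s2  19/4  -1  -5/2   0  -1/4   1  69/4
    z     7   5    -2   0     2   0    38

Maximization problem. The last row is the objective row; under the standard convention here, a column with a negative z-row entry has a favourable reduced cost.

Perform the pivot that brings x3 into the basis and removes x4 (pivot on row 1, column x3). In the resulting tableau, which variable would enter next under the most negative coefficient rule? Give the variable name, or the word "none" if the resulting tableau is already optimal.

Pivot element 1/2. New z-row = old z-row − (-2)·(row 1/(1/2)).
Updated z-row coefficients: x1: 12, x2: 9, x3: 0, x4: 4, s1: 3, s2: 0.
No coefficient is strictly negative; the tableau after this pivot is optimal.

none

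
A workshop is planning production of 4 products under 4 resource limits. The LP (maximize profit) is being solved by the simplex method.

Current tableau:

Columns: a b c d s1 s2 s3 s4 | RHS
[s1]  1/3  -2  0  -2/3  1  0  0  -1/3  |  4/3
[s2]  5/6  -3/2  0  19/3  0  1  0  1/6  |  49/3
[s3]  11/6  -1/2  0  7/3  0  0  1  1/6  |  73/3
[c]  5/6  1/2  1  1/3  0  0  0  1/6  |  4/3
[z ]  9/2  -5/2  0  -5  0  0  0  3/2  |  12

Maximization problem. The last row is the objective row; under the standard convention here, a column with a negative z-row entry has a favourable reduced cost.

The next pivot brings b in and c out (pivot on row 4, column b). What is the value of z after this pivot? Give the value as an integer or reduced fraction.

Minimum ratio for b: (4/3)/(1/2) = 8/3.
z changes by −(z-row coeff of b)·ratio = −(-5/2)·(8/3) = 20/3.
New z = 12 + (20/3) = 56/3.

56/3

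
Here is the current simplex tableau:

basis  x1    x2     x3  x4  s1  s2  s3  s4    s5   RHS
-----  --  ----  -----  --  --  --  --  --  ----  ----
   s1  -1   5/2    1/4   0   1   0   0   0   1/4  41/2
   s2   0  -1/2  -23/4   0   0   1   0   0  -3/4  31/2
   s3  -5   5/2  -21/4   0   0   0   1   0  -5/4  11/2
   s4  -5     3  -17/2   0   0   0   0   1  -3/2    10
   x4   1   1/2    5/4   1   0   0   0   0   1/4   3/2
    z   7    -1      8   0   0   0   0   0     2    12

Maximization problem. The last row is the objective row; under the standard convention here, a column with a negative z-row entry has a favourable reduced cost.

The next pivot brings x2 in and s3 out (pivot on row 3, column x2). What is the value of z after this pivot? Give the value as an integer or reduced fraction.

71/5

Minimum ratio for x2: (11/2)/(5/2) = 11/5.
z changes by −(z-row coeff of x2)·ratio = −(-1)·(11/5) = 11/5.
New z = 12 + (11/5) = 71/5.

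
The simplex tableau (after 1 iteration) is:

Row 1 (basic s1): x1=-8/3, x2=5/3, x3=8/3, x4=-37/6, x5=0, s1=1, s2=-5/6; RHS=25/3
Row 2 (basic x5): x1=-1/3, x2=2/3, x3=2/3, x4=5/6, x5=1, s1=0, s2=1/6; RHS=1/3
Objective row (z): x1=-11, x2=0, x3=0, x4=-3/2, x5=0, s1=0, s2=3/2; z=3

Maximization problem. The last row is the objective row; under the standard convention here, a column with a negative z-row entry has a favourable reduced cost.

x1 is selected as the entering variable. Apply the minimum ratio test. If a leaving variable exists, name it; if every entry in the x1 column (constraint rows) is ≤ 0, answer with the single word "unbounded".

x1-column entries: row 1: -8/3, row 2: -1/3. All ≤ 0, so x1 can increase without bound; the LP is unbounded in this direction.

unbounded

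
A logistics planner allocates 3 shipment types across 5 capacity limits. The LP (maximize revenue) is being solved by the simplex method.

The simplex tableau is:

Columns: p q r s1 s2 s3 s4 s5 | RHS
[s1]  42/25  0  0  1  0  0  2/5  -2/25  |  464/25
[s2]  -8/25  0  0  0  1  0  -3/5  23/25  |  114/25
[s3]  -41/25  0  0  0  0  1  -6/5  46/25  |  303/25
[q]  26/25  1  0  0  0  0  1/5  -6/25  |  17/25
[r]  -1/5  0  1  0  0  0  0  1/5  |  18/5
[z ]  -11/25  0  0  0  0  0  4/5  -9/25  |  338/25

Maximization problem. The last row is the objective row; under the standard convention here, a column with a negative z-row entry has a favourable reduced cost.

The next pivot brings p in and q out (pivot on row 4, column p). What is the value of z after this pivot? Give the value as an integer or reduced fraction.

Minimum ratio for p: (17/25)/(26/25) = 17/26.
z changes by −(z-row coeff of p)·ratio = −(-11/25)·(17/26) = 187/650.
New z = 338/25 + (187/650) = 359/26.

359/26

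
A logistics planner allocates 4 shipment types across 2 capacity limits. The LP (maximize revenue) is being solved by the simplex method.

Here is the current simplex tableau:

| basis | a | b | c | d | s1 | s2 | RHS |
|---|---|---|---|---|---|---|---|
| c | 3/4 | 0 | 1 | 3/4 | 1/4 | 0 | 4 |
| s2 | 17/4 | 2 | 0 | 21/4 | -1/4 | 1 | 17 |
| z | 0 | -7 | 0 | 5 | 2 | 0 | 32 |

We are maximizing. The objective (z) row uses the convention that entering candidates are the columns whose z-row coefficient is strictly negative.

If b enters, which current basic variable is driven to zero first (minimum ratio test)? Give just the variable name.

Ratios: row 1 (c): entry 0 ≤ 0, skip; row 2 (s2): 17/2 = 17/2.
Minimum ratio 17/2 is in the s2 row, so s2 leaves.

s2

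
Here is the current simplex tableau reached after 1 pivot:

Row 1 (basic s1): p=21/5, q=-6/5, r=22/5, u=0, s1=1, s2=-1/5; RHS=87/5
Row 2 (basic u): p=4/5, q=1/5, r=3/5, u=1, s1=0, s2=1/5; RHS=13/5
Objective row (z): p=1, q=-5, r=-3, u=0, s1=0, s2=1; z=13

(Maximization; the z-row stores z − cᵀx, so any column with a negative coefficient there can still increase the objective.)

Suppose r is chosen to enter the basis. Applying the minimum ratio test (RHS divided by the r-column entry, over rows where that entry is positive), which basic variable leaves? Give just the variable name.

s1

Ratios: row 1 (s1): (87/5)/(22/5) = 87/22; row 2 (u): (13/5)/(3/5) = 13/3.
Minimum ratio 87/22 is in the s1 row, so s1 leaves.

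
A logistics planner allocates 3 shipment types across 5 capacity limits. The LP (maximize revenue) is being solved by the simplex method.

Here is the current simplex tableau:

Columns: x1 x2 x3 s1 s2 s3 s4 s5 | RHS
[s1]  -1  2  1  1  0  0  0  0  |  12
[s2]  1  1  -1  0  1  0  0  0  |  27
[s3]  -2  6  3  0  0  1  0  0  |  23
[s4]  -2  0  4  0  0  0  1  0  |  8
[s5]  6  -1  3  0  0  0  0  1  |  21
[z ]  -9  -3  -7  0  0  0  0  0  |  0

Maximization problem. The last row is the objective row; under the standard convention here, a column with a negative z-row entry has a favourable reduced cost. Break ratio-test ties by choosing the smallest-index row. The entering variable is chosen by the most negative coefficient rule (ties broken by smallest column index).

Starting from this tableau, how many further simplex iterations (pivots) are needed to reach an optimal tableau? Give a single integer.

pivot: x1 in, s5 out → z = 63/2
pivot: x2 in, s3 out → z = 1881/34
No improving column remains; optimal.

2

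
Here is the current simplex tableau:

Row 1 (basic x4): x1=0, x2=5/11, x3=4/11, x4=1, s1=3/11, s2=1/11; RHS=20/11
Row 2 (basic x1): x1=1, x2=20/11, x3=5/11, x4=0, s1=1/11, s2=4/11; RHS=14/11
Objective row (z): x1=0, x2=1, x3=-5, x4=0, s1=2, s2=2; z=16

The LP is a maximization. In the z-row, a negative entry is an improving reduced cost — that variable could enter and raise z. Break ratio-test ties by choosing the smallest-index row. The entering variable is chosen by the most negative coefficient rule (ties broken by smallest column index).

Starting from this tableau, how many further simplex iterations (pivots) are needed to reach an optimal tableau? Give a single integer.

1

pivot: x3 in, x1 out → z = 30
No improving column remains; optimal.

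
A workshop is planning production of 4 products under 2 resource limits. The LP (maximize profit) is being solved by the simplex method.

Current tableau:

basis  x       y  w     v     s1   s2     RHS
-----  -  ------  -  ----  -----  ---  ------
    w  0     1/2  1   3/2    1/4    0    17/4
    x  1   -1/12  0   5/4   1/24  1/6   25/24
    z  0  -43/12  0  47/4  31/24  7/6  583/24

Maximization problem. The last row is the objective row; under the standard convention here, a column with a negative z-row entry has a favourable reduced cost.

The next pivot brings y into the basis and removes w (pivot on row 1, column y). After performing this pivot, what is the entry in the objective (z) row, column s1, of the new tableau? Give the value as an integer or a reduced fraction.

37/12

Pivot element is row 1, column y: 1/2.
Normalize row 1: new (row 1, s1) = (1/4)/(1/2) = 1/2.
z-row ← z-row − (-43/12)·(new row 1): 31/24 − (-43/12)·(1/2) = 37/12.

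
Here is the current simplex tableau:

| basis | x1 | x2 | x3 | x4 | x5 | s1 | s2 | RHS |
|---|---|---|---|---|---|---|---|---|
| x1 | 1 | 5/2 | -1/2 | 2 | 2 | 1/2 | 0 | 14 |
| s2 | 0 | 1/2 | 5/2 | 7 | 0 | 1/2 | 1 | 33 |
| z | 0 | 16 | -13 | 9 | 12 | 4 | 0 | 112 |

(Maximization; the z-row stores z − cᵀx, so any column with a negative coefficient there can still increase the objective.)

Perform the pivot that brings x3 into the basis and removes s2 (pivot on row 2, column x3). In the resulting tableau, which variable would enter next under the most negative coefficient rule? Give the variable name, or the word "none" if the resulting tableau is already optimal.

Pivot element 5/2. New z-row = old z-row − (-13)·(row 2/(5/2)).
Updated z-row coefficients: x1: 0, x2: 93/5, x3: 0, x4: 227/5, x5: 12, s1: 33/5, s2: 26/5.
No coefficient is strictly negative; the tableau after this pivot is optimal.

none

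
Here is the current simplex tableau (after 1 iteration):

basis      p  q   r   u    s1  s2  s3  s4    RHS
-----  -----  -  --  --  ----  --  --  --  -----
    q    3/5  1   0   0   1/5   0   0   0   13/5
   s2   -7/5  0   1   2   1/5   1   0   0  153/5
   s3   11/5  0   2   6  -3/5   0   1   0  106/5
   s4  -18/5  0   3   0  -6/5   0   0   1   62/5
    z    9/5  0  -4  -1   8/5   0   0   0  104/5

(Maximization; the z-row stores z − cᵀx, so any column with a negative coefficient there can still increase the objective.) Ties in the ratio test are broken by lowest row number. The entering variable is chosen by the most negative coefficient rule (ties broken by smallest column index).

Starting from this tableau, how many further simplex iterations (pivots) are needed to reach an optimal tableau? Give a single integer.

2

pivot: r in, s4 out → z = 112/3
pivot: p in, s3 out → z = 3158/69
No improving column remains; optimal.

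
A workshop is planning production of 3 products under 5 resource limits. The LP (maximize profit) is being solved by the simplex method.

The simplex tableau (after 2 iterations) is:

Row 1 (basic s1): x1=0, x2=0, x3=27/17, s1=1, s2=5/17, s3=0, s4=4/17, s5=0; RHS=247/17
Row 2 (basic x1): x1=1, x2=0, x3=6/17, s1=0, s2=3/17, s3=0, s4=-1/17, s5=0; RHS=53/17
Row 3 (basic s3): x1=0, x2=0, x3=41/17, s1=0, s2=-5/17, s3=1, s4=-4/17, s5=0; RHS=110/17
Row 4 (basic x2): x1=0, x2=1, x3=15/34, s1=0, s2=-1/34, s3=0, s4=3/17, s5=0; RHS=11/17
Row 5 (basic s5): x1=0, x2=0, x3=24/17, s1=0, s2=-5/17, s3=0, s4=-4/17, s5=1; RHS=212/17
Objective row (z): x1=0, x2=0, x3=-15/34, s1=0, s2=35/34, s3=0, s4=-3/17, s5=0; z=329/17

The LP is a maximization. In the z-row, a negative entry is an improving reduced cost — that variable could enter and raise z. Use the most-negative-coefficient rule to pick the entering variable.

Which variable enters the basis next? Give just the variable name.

x3

Objective-row coefficients: x1: 0, x2: 0, x3: -15/34, s1: 0, s2: 35/34, s3: 0, s4: -3/17, s5: 0.
The most negative is -15/34 in column x3, so x3 enters.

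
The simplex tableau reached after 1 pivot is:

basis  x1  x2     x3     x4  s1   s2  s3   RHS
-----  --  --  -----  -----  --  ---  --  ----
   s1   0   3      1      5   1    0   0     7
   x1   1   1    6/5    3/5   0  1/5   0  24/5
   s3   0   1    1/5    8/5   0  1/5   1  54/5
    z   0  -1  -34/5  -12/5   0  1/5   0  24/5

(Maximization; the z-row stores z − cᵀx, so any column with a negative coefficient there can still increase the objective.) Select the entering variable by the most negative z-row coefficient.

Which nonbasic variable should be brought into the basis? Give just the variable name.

Objective-row coefficients: x1: 0, x2: -1, x3: -34/5, x4: -12/5, s1: 0, s2: 1/5, s3: 0.
The most negative is -34/5 in column x3, so x3 enters.

x3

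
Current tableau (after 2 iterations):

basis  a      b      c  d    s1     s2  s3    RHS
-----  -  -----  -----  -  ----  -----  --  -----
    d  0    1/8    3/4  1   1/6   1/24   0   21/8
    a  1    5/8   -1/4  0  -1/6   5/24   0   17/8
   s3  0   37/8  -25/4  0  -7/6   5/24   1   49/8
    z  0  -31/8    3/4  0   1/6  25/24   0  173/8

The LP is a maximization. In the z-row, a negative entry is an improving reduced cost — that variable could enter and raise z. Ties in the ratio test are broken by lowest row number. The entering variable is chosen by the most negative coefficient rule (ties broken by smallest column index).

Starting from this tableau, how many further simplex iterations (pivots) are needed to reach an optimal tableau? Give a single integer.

3

pivot: b in, s3 out → z = 990/37
pivot: c in, a out → z = 402/11
pivot: s1 in, d out → z = 269/7
No improving column remains; optimal.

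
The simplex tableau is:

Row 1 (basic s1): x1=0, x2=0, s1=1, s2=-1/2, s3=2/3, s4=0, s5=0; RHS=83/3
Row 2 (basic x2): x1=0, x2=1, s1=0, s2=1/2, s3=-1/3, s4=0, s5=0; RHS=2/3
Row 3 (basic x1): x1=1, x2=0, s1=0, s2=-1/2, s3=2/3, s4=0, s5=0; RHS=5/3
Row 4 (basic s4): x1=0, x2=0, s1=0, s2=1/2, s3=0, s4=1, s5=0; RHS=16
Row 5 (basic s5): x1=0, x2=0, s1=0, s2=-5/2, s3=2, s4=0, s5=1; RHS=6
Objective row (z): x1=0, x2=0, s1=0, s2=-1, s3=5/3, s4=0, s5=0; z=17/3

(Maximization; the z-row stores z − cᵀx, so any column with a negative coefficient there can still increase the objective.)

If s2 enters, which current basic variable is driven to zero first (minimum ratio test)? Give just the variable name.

Ratios: row 1 (s1): entry -1/2 ≤ 0, skip; row 2 (x2): (2/3)/(1/2) = 4/3; row 3 (x1): entry -1/2 ≤ 0, skip; row 4 (s4): 16/(1/2) = 32; row 5 (s5): entry -5/2 ≤ 0, skip.
Minimum ratio 4/3 is in the x2 row, so x2 leaves.

x2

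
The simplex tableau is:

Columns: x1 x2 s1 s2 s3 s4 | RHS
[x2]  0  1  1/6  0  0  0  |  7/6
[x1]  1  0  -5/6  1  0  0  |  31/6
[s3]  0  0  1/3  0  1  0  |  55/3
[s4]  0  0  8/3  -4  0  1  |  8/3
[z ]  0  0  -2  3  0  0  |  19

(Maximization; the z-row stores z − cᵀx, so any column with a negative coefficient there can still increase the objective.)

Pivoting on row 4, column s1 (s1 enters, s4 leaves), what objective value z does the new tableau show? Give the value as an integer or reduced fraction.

Minimum ratio for s1: (8/3)/(8/3) = 1.
z changes by −(z-row coeff of s1)·ratio = −(-2)·1 = 2.
New z = 19 + 2 = 21.

21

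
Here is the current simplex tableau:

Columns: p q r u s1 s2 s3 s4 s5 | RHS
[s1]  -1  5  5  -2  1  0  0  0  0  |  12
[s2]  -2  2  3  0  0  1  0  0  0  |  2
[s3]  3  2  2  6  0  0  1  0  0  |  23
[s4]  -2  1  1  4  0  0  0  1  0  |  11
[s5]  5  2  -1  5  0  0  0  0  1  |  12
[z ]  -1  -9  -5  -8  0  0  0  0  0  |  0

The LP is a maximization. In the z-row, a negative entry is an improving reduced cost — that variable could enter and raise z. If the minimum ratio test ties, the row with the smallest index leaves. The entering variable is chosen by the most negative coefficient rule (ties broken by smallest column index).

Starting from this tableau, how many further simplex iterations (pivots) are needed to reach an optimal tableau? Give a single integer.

pivot: q in, s2 out → z = 9
pivot: p in, s5 out → z = 163/7
pivot: u in, p out → z = 25
No improving column remains; optimal.

3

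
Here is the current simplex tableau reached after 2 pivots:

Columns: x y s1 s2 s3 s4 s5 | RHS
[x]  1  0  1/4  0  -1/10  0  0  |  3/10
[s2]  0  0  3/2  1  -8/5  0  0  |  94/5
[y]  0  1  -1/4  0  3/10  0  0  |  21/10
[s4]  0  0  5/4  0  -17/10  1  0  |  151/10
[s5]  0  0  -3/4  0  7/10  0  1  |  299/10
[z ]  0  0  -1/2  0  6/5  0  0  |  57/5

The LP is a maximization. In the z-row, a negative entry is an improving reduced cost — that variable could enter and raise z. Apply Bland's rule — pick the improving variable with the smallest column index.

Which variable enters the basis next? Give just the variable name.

Objective-row coefficients: x: 0, y: 0, s1: -1/2, s2: 0, s3: 6/5, s4: 0, s5: 0.
Improving columns: s1. Bland's rule picks the smallest column index → s1.

s1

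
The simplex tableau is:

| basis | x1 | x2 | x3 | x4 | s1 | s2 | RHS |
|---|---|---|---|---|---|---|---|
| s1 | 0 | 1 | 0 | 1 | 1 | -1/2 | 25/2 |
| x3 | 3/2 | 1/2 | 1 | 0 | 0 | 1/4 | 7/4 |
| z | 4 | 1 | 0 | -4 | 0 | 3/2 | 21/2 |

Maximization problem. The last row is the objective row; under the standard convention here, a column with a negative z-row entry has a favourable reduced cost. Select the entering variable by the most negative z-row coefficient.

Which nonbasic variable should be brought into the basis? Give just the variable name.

Objective-row coefficients: x1: 4, x2: 1, x3: 0, x4: -4, s1: 0, s2: 3/2.
The most negative is -4 in column x4, so x4 enters.

x4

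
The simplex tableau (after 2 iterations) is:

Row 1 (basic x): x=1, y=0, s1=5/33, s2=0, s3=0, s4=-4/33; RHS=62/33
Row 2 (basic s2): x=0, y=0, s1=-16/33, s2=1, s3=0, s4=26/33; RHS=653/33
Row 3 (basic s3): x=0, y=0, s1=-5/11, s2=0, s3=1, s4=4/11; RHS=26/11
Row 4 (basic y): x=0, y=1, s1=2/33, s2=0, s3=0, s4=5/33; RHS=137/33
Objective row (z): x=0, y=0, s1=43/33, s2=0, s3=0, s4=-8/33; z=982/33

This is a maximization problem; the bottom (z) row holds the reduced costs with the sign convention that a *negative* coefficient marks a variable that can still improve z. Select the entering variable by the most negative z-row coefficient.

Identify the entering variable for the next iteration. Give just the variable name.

Objective-row coefficients: x: 0, y: 0, s1: 43/33, s2: 0, s3: 0, s4: -8/33.
The most negative is -8/33 in column s4, so s4 enters.

s4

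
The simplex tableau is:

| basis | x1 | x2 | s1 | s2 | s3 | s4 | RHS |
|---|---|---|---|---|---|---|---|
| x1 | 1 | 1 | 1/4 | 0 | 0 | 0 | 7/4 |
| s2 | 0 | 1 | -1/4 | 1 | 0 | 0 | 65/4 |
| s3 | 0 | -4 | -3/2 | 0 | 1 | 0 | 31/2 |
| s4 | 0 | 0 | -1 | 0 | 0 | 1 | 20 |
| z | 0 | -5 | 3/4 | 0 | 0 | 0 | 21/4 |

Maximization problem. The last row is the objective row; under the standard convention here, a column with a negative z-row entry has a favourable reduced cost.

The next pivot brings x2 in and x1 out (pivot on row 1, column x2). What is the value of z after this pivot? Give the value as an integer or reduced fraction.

Minimum ratio for x2: (7/4)/1 = 7/4.
z changes by −(z-row coeff of x2)·ratio = −(-5)·(7/4) = 35/4.
New z = 21/4 + (35/4) = 14.

14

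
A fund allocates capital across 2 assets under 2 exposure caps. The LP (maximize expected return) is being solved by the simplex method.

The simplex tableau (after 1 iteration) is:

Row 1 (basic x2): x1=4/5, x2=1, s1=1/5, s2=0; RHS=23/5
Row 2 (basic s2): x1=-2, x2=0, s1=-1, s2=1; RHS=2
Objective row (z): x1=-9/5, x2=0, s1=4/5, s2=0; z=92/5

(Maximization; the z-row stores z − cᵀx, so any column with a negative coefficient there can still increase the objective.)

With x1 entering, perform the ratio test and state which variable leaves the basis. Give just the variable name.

x2

Ratios: row 1 (x2): (23/5)/(4/5) = 23/4; row 2 (s2): entry -2 ≤ 0, skip.
Minimum ratio 23/4 is in the x2 row, so x2 leaves.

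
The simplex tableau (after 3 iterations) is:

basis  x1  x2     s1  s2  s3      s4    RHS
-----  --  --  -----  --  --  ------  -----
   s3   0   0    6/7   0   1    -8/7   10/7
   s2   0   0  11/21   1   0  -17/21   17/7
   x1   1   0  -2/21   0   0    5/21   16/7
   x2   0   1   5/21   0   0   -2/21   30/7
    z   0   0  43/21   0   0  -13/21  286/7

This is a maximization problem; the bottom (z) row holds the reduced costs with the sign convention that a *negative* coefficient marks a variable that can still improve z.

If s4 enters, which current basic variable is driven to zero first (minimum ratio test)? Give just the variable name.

x1

Ratios: row 1 (s3): entry -8/7 ≤ 0, skip; row 2 (s2): entry -17/21 ≤ 0, skip; row 3 (x1): (16/7)/(5/21) = 48/5; row 4 (x2): entry -2/21 ≤ 0, skip.
Minimum ratio 48/5 is in the x1 row, so x1 leaves.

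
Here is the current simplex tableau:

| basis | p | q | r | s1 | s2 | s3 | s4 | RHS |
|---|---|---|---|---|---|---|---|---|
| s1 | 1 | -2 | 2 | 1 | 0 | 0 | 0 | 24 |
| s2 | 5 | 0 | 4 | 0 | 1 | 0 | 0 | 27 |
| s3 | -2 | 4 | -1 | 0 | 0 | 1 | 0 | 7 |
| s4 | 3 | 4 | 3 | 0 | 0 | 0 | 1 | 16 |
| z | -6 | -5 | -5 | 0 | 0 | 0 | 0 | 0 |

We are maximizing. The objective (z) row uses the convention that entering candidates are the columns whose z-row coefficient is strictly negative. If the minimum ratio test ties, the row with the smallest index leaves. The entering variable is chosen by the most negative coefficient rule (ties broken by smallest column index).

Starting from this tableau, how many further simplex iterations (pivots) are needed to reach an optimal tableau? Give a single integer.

pivot: p in, s4 out → z = 32
No improving column remains; optimal.

1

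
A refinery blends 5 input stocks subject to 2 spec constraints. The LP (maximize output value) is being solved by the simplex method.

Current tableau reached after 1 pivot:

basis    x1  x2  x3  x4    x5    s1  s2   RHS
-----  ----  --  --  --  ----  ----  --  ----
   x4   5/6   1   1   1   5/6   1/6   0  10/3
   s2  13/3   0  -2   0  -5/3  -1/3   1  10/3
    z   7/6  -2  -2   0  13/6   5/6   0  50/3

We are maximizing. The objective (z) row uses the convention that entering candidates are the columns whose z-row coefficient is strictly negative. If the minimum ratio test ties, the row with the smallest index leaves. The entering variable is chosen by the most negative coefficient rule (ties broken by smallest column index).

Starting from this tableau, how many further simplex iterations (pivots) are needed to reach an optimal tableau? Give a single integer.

pivot: x2 in, x4 out → z = 70/3
No improving column remains; optimal.

1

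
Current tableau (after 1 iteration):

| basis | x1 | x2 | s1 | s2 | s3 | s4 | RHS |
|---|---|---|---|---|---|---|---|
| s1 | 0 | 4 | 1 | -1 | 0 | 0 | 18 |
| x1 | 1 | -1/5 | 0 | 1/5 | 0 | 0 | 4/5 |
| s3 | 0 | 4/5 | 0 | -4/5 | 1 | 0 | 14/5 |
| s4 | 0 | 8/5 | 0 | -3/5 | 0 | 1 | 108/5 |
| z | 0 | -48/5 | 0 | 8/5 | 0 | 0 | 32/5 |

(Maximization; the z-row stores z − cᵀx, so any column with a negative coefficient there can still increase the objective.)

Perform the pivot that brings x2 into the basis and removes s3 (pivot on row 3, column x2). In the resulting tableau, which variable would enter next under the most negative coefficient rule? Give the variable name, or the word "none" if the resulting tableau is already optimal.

Pivot element 4/5. New z-row = old z-row − (-48/5)·(row 3/(4/5)).
Updated z-row coefficients: x1: 0, x2: 0, s1: 0, s2: -8, s3: 12, s4: 0.
The most negative is -8 in column s2, so s2 would enter next.

s2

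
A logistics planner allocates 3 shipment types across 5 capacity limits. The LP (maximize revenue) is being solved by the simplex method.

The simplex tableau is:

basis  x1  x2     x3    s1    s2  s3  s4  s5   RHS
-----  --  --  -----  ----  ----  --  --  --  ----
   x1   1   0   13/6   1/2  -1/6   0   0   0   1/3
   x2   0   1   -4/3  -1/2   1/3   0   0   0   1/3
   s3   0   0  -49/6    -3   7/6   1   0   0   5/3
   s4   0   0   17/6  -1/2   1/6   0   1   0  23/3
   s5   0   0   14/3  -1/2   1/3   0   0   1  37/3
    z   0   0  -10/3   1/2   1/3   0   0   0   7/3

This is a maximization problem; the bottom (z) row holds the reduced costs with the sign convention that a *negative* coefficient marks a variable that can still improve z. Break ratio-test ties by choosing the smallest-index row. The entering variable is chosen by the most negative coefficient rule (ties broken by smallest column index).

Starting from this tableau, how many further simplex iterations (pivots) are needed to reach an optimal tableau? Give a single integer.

1

pivot: x3 in, x1 out → z = 37/13
No improving column remains; optimal.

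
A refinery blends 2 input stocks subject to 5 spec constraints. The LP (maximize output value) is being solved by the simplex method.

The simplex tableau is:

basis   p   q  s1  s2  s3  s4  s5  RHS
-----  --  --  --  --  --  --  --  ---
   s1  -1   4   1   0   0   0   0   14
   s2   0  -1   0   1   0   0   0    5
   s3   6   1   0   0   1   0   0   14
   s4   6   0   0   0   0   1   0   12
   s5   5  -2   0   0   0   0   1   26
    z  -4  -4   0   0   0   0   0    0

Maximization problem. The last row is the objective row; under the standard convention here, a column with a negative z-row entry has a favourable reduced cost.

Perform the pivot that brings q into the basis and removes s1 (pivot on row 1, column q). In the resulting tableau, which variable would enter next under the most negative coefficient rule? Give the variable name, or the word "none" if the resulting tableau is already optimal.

Pivot element 4. New z-row = old z-row − (-4)·(row 1/4).
Updated z-row coefficients: p: -5, q: 0, s1: 1, s2: 0, s3: 0, s4: 0, s5: 0.
The most negative is -5 in column p, so p would enter next.

p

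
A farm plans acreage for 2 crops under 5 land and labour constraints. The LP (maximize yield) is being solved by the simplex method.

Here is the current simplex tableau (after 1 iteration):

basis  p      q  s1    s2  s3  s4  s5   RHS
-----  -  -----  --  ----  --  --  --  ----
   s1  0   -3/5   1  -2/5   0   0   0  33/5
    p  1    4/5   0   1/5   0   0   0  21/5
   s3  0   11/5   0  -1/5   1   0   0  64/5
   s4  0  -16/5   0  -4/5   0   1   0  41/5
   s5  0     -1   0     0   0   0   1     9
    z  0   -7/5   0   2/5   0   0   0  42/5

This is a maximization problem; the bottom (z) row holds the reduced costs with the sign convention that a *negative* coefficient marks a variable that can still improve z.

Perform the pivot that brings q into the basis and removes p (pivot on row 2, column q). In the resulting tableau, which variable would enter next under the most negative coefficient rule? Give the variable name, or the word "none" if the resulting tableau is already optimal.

Pivot element 4/5. New z-row = old z-row − (-7/5)·(row 2/(4/5)).
Updated z-row coefficients: p: 7/4, q: 0, s1: 0, s2: 3/4, s3: 0, s4: 0, s5: 0.
No coefficient is strictly negative; the tableau after this pivot is optimal.

none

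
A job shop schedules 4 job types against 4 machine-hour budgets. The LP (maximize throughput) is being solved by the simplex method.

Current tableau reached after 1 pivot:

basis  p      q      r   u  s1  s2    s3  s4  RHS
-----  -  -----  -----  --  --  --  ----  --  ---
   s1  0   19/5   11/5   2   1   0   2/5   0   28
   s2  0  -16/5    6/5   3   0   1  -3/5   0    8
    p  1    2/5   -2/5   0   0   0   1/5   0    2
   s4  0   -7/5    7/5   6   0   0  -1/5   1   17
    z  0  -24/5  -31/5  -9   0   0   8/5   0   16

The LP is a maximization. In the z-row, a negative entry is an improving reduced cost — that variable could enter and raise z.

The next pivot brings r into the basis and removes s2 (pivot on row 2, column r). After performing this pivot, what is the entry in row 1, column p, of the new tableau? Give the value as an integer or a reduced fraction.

0

Pivot element is row 2, column r: 6/5.
Normalize row 2: new (row 2, p) = 0/(6/5) = 0.
row 1 ← row 1 − (11/5)·(new row 2): 0 − (11/5)·0 = 0.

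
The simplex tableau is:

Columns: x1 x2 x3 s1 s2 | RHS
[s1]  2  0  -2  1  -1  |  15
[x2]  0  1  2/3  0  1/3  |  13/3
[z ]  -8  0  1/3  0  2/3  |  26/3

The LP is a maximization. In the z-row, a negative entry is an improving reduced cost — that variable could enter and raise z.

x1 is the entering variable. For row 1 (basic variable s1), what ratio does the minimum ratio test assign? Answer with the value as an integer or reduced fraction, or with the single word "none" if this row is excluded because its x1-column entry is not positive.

15/2

Ratio = RHS / (x1 entry) = 15 / 2 = 15/2.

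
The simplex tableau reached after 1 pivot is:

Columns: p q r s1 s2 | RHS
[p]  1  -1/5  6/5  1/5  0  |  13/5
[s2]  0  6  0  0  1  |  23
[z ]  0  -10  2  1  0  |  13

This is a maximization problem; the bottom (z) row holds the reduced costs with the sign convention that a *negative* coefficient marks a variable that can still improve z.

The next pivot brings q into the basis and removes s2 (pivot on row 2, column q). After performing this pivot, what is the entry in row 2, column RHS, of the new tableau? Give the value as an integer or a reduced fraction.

Pivot element is row 2, column q: 6.
Normalize row 2: new (row 2, RHS) = 23/6 = 23/6.
Row 2 is the pivot row, so the entry is 23/6.

23/6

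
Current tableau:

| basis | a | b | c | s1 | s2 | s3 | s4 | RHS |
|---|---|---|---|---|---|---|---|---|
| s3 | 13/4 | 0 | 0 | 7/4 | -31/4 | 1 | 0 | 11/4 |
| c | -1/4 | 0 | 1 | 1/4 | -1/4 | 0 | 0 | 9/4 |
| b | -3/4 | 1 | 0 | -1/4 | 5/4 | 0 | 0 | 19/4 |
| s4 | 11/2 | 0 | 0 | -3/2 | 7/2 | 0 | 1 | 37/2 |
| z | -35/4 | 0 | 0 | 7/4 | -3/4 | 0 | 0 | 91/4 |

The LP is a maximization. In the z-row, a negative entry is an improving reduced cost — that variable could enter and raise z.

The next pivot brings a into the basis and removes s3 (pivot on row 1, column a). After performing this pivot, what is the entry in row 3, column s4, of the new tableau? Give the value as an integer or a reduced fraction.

Pivot element is row 1, column a: 13/4.
Normalize row 1: new (row 1, s4) = 0/(13/4) = 0.
row 3 ← row 3 − (-3/4)·(new row 1): 0 − (-3/4)·0 = 0.

0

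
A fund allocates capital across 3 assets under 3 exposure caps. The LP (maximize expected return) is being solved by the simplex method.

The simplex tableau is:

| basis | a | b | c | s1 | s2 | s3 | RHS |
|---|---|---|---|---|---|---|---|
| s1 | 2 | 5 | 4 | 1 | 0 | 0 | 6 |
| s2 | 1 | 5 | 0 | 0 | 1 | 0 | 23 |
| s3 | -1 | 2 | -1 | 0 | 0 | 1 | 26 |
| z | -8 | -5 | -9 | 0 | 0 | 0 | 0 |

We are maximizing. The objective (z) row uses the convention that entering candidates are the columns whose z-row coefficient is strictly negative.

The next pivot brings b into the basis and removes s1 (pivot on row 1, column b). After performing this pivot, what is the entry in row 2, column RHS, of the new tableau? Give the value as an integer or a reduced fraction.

Pivot element is row 1, column b: 5.
Normalize row 1: new (row 1, RHS) = 6/5 = 6/5.
row 2 ← row 2 − 5·(new row 1): 23 − 5·(6/5) = 17.

17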